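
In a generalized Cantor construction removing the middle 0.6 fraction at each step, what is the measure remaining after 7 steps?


Step 1: At each step, fraction remaining = 1 - 0.6 = 0.4
Step 2: After 7 steps, measure = (0.4)^7
Result = 0.001638


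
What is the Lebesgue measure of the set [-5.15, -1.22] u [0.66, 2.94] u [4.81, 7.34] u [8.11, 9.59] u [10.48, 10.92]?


For pairwise disjoint intervals, m(union) = sum of lengths.
= (-1.22 - -5.15) + (2.94 - 0.66) + (7.34 - 4.81) + (9.59 - 8.11) + (10.92 - 10.48)
= 3.93 + 2.28 + 2.53 + 1.48 + 0.44
= 10.66


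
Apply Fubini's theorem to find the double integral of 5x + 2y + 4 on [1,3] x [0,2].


By Fubini, integrate in x first, then y.
Step 1: Fix y, integrate over x in [1,3]:
  integral(5x + 2y + 4, x=1..3)
  = 5*(3^2 - 1^2)/2 + (2y + 4)*(3 - 1)
  = 20 + (2y + 4)*2
  = 20 + 4y + 8
  = 28 + 4y
Step 2: Integrate over y in [0,2]:
  integral(28 + 4y, y=0..2)
  = 28*2 + 4*(2^2 - 0^2)/2
  = 56 + 8
  = 64


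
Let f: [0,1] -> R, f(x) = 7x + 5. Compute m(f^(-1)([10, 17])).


f^(-1)([10, 17]) = {x : 10 <= 7x + 5 <= 17}
Solving: (10 - 5)/7 <= x <= (17 - 5)/7
= [0.714286, 1.714286]
Intersecting with [0,1]: [0.714286, 1]
Measure = 1 - 0.714286 = 0.285714


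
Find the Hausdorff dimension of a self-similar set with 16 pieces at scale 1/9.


For a self-similar set with N copies scaled by 1/r:
dim_H = log(N)/log(r) = log(16)/log(9)
= 2.772589/2.197225
= 1.26186


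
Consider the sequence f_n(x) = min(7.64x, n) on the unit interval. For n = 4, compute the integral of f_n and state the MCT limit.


f(x) = 7.64x on [0,1]; f_n(x) = min(7.64x, n). At n = 4:
Step 1: f(x) reaches 4 at x = 4/7.64 = 0.52356
Step 2: integral(f_4) = integral(7.64x, 0, 0.52356) + integral(4, 0.52356, 1)
       = 7.64*0.52356^2/2 + 4*(1 - 0.52356)
       = 1.04712 + 1.905759
       = 2.95288
Step 3: As n -> infinity, f_n increases to f, so by MCT integral(f_n) -> integral(f) = 7.64/2 = 3.82.
Convergence: integral(f_4) = 2.95288 -> 3.82 as n -> infinity


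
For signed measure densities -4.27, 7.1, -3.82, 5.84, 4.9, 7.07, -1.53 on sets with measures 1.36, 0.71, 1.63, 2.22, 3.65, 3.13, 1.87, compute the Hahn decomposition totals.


Step 1: Compute signed measure on each set:
  Set 1: -4.27 * 1.36 = -5.8072
  Set 2: 7.1 * 0.71 = 5.041
  Set 3: -3.82 * 1.63 = -6.2266
  Set 4: 5.84 * 2.22 = 12.9648
  Set 5: 4.9 * 3.65 = 17.885
  Set 6: 7.07 * 3.13 = 22.1291
  Set 7: -1.53 * 1.87 = -2.8611
Step 2: Total signed measure = (-5.8072) + (5.041) + (-6.2266) + (12.9648) + (17.885) + (22.1291) + (-2.8611)
     = 43.125
Step 3: Positive part mu+(X) = sum of positive contributions = 58.0199
Step 4: Negative part mu-(X) = |sum of negative contributions| = 14.8949


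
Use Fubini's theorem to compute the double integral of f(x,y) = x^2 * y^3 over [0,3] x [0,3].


By Fubini's theorem, the double integral factors as a product of single integrals:
Step 1: integral_0^3 x^2 dx = [x^3/3] from 0 to 3
     = 3^3/3 = 9
Step 2: integral_0^3 y^3 dy = [y^4/4] from 0 to 3
     = 3^4/4 = 20.25
Step 3: Double integral = 9 * 20.25 = 182.25


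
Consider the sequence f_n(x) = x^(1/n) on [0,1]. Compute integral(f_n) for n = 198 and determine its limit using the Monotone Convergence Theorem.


At n = 198: f_198(x) = x^(1/198).
Step 1: integral(x^(1/198), 0, 1) = [x^(1/198+1) / (1/198+1)] from 0 to 1
     = 1 / (1/198 + 1) = 1 / ((198+1)/198) = 198/(198+1)
     = 198/199 = 0.994975
Step 2: As n -> infinity, f_n(x) = x^(1/n) -> 1 for x in (0,1], and f_n is increasing in n.
By MCT, lim_n integral(f_n) = integral(lim_n f_n) = integral(1, 0, 1) = 1.
Step 3: Verify convergence: 198/199 = 0.994975 -> 1


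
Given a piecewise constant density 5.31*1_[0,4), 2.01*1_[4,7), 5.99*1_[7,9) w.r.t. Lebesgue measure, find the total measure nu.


Integrate each piece of the Radon-Nikodym derivative:
Step 1: integral_0^4 5.31 dx = 5.31*(4-0) = 5.31*4 = 21.24
Step 2: integral_4^7 2.01 dx = 2.01*(7-4) = 2.01*3 = 6.03
Step 3: integral_7^9 5.99 dx = 5.99*(9-7) = 5.99*2 = 11.98
Total: 21.24 + 6.03 + 11.98 = 39.25


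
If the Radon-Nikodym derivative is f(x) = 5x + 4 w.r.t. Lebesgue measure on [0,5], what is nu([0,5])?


nu(A) = integral_A (dnu/dmu) dmu = integral_0^5 (5x + 4) dx
Step 1: Antiderivative F(x) = (5/2)x^2 + 4x
Step 2: F(5) = (5/2)*5^2 + 4*5 = 62.5 + 20 = 82.5
Step 3: F(0) = (5/2)*0^2 + 4*0 = 0.0 + 0 = 0.0
Step 4: nu([0,5]) = F(5) - F(0) = 82.5 - 0.0 = 82.5


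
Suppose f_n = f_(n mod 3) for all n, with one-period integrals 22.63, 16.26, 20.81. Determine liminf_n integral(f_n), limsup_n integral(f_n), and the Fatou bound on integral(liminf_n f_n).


The sequence (integral(f_n)) is periodic with period 3, repeating the values 22.63, 16.26, 20.81 indefinitely.
Step 1: For a periodic sequence, every tail (a_m, a_(m+1), ...) contains all 3 period values infinitely often.
Step 2: Hence inf of every tail = min of the period values = min(22.63, 16.26, 20.81) = 16.26.
        liminf_n integral(f_n) = sup over m of (inf of tail from m) = 16.26.
Step 3: Similarly sup of every tail = max of the period values = 22.63.
        limsup_n integral(f_n) = 22.63.
Step 4: Fatou's lemma: integral(liminf_n f_n) <= liminf_n integral(f_n) = 16.26.
        So the integral of the pointwise liminf is at most 16.26.


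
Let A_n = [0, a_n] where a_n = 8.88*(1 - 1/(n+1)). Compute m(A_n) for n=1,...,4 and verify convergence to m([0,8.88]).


By continuity of measure from below: if A_n increases to A, then m(A_n) -> m(A).
Here A = [0, 8.88], so m(A) = 8.88
Step 1: a_1 = 8.88*(1 - 1/2) = 4.44, m(A_1) = 4.44
Step 2: a_2 = 8.88*(1 - 1/3) = 5.92, m(A_2) = 5.92
Step 3: a_3 = 8.88*(1 - 1/4) = 6.66, m(A_3) = 6.66
Step 4: a_4 = 8.88*(1 - 1/5) = 7.104, m(A_4) = 7.104
Limit: m(A_n) -> m([0,8.88]) = 8.88


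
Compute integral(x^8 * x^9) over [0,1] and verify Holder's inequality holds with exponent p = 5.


Step 1: Exact integral of f*g = integral(x^17, 0, 1) = 1/18
     = 0.055556
Step 2: Holder bound with p=5, q=1.25:
  ||f||_p = (integral x^40 dx)^(1/5) = (1/41)^(1/5) = 0.475821
  ||g||_q = (integral x^11.25 dx)^(1/1.25) = (1/12.25)^(1/1.25) = 0.134738
Step 3: Holder bound = ||f||_p * ||g||_q = 0.475821 * 0.134738 = 0.064111
Verification: 0.055556 <= 0.064111 (Holder holds)


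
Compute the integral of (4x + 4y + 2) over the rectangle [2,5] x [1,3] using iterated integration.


By Fubini, integrate in x first, then y.
Step 1: Fix y, integrate over x in [2,5]:
  integral(4x + 4y + 2, x=2..5)
  = 4*(5^2 - 2^2)/2 + (4y + 2)*(5 - 2)
  = 42 + (4y + 2)*3
  = 42 + 12y + 6
  = 48 + 12y
Step 2: Integrate over y in [1,3]:
  integral(48 + 12y, y=1..3)
  = 48*2 + 12*(3^2 - 1^2)/2
  = 96 + 48
  = 144


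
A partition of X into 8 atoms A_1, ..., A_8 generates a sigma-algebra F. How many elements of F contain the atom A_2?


Each element of F is a union of some subset S of the 8 atoms.
The element contains A_2 iff A_2 is in S.
So we count subsets S of {A_1,...,A_8} with A_2 in S: choose freely among the other 7 atoms.
Count = 2^(8-1) = 2^7 = 128.


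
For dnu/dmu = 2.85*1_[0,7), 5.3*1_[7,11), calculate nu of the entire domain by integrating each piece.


Integrate each piece of the Radon-Nikodym derivative:
Step 1: integral_0^7 2.85 dx = 2.85*(7-0) = 2.85*7 = 19.95
Step 2: integral_7^11 5.3 dx = 5.3*(11-7) = 5.3*4 = 21.2
Total: 19.95 + 21.2 = 41.15


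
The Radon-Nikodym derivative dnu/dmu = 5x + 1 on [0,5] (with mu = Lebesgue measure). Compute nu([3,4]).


nu(A) = integral_A (dnu/dmu) dmu = integral_3^4 (5x + 1) dx
Step 1: Antiderivative F(x) = (5/2)x^2 + 1x
Step 2: F(4) = (5/2)*4^2 + 1*4 = 40 + 4 = 44
Step 3: F(3) = (5/2)*3^2 + 1*3 = 22.5 + 3 = 25.5
Step 4: nu([3,4]) = F(4) - F(3) = 44 - 25.5 = 18.5


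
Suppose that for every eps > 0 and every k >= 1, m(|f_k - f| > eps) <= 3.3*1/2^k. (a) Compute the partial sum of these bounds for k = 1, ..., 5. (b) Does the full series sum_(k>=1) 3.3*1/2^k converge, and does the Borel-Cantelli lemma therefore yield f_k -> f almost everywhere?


Step 1: List the terms 3.3*1/2^k for k = 1 to 5:
  k=1: 1.65
  k=2: 0.825
  k=3: 0.4125
  k=4: 0.20625
  k=5: 0.103125
Step 2: Partial sum = 1.65 + 0.825 + 0.4125 + 0.20625 + 0.103125
     = 3.196875
Step 3: The full series sum_(k>=1) 3.3*1/2^k converges (geometric series with ratio 1/2 < 1; a constant multiple of a convergent series converges).
Step 4: Fix eps > 0. Since sum_k m(|f_k - f| > eps) < infinity, the Borel-Cantelli lemma gives
        m(limsup_k {|f_k - f| > eps}) = 0, i.e. for a.e. x, |f_k(x) - f(x)| <= eps for all large k.
        Applying this with eps = 1/j for j = 1, 2, ... and intersecting the countably many full-measure sets,
        for a.e. x we get limsup_k |f_k(x) - f(x)| <= 1/j for every j, hence f_k -> f almost everywhere.
Conclusion: series converges; Borel-Cantelli yields f_k -> f a.e.


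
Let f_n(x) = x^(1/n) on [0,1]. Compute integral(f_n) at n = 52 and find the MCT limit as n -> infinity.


At n = 52: f_52(x) = x^(1/52).
Step 1: integral(x^(1/52), 0, 1) = [x^(1/52+1) / (1/52+1)] from 0 to 1
     = 1 / (1/52 + 1) = 1 / ((52+1)/52) = 52/(52+1)
     = 52/53 = 0.981132
Step 2: As n -> infinity, f_n(x) = x^(1/n) -> 1 for x in (0,1], and f_n is increasing in n.
By MCT, lim_n integral(f_n) = integral(lim_n f_n) = integral(1, 0, 1) = 1.
Step 3: Verify convergence: 52/53 = 0.981132 -> 1


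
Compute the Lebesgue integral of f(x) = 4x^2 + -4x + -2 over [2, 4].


The Lebesgue integral of a Riemann-integrable function agrees with the Riemann integral.
Antiderivative F(x) = (4/3)x^3 + (-4/2)x^2 + -2x
F(4) = (4/3)*4^3 + (-4/2)*4^2 + -2*4
     = (4/3)*64 + (-4/2)*16 + -2*4
     = 85.333333 + -32 + -8
     = 45.333333
F(2) = -1.333333
Integral = F(4) - F(2) = 45.333333 - -1.333333 = 46.666667


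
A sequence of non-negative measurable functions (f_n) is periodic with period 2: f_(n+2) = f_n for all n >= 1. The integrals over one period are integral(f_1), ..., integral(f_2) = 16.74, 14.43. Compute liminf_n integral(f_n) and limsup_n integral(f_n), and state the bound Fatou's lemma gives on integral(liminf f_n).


The sequence (integral(f_n)) is periodic with period 2, repeating the values 16.74, 14.43 indefinitely.
Step 1: For a periodic sequence, every tail (a_m, a_(m+1), ...) contains all 2 period values infinitely often.
Step 2: Hence inf of every tail = min of the period values = min(16.74, 14.43) = 14.43.
        liminf_n integral(f_n) = sup over m of (inf of tail from m) = 14.43.
Step 3: Similarly sup of every tail = max of the period values = 16.74.
        limsup_n integral(f_n) = 16.74.
Step 4: Fatou's lemma: integral(liminf_n f_n) <= liminf_n integral(f_n) = 14.43.
        So the integral of the pointwise liminf is at most 14.43.


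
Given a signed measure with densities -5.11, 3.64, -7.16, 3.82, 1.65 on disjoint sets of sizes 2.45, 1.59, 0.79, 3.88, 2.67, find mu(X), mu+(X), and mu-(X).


Step 1: Compute signed measure on each set:
  Set 1: -5.11 * 2.45 = -12.5195
  Set 2: 3.64 * 1.59 = 5.7876
  Set 3: -7.16 * 0.79 = -5.6564
  Set 4: 3.82 * 3.88 = 14.8216
  Set 5: 1.65 * 2.67 = 4.4055
Step 2: Total signed measure = (-12.5195) + (5.7876) + (-5.6564) + (14.8216) + (4.4055)
     = 6.8388
Step 3: Positive part mu+(X) = sum of positive contributions = 25.0147
Step 4: Negative part mu-(X) = |sum of negative contributions| = 18.1759


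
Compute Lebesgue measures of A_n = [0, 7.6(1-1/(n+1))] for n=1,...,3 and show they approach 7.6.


By continuity of measure from below: if A_n increases to A, then m(A_n) -> m(A).
Here A = [0, 7.6], so m(A) = 7.6
Step 1: a_1 = 7.6*(1 - 1/2) = 3.8, m(A_1) = 3.8
Step 2: a_2 = 7.6*(1 - 1/3) = 5.0667, m(A_2) = 5.0667
Step 3: a_3 = 7.6*(1 - 1/4) = 5.7, m(A_3) = 5.7
Limit: m(A_n) -> m([0,7.6]) = 7.6


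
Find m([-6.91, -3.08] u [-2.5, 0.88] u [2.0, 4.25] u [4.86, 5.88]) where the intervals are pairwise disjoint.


For pairwise disjoint intervals, m(union) = sum of lengths.
= (-3.08 - -6.91) + (0.88 - -2.5) + (4.25 - 2.0) + (5.88 - 4.86)
= 3.83 + 3.38 + 2.25 + 1.02
= 10.48


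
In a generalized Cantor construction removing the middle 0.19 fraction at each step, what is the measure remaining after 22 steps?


Step 1: At each step, fraction remaining = 1 - 0.19 = 0.81
Step 2: After 22 steps, measure = (0.81)^22
Result = 0.009698


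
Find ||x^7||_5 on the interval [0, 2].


Step 1: ||f||_5 = (integral_0^2 |x^7|^5 dx)^(1/5)
     = (integral_0^2 x^35 dx)^(1/5)
Step 2: integral_0^2 x^35 dx = [x^36/(36)] from 0 to 2 = 2^36/36
     = 68719476736/36 = 1.908874e+09
Step 3: ||f||_5 = (1.908874e+09)^(1/5) = 71.805129


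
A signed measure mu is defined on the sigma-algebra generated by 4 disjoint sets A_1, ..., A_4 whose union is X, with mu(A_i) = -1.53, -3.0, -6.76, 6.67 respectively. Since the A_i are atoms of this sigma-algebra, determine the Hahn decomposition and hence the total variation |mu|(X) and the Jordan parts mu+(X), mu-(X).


Step 1: Every measurable set is a union of atoms (the cells / points), so a Hahn decomposition is
  obtained by grouping atoms by sign: P = union of atoms with mu > 0, N = union of the remaining atoms.
  Atoms in P (indices): 4;  atoms in N (indices): 1, 2, 3
  Positive values: 6.67
  Negative values: -1.53, -3, -6.76
Step 2: mu+(X) = mu(P) = sum of positive atom values = 6.67
Step 3: mu-(X) = -mu(N) = sum of |negative atom values| = 11.29
Step 4: |mu|(X) = mu+(X) + mu-(X) = 6.67 + 11.29 = 17.96


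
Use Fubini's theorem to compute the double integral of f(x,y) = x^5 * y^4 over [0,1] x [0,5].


By Fubini's theorem, the double integral factors as a product of single integrals:
Step 1: integral_0^1 x^5 dx = [x^6/6] from 0 to 1
     = 1^6/6 = 0.166667
Step 2: integral_0^5 y^4 dy = [y^5/5] from 0 to 5
     = 5^5/5 = 625
Step 3: Double integral = 0.166667 * 625 = 104.166667


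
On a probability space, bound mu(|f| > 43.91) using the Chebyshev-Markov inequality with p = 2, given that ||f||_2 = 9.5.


Chebyshev/Markov inequality: mu(|f| > eps) <= (||f||_p / eps)^p
Step 1: ||f||_2 / eps = 9.5 / 43.91 = 0.216352
Step 2: Raise to power p = 2:
  (0.216352)^2 = 0.046808
Step 3: Therefore mu(|f| > 43.91) <= 0.046808


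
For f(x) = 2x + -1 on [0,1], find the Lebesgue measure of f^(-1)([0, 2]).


f^(-1)([0, 2]) = {x : 0 <= 2x + -1 <= 2}
Solving: (0 - -1)/2 <= x <= (2 - -1)/2
= [0.5, 1.5]
Intersecting with [0,1]: [0.5, 1]
Measure = 1 - 0.5 = 0.5


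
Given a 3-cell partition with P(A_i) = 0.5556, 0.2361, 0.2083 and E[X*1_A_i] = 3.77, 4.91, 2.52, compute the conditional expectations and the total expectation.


For each cell A_i: E[X|A_i] = E[X*1_A_i] / P(A_i)
Step 1: E[X|A_1] = 3.77 / 0.5556 = 6.785457
Step 2: E[X|A_2] = 4.91 / 0.2361 = 20.796273
Step 3: E[X|A_3] = 2.52 / 0.2083 = 12.097936
Verification: E[X] = sum E[X*1_A_i] = 3.77 + 4.91 + 2.52 = 11.2


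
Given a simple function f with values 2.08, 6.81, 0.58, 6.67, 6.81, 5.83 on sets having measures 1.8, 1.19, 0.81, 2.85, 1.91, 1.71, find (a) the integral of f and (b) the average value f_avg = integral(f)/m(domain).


Step 1: Integral = sum(value_i * measure_i)
= 2.08*1.8 + 6.81*1.19 + 0.58*0.81 + 6.67*2.85 + 6.81*1.91 + 5.83*1.71
= 3.744 + 8.1039 + 0.4698 + 19.0095 + 13.0071 + 9.9693
= 54.3036
Step 2: Total measure of domain = 1.8 + 1.19 + 0.81 + 2.85 + 1.91 + 1.71 = 10.27
Step 3: Average value = 54.3036 / 10.27 = 5.287595


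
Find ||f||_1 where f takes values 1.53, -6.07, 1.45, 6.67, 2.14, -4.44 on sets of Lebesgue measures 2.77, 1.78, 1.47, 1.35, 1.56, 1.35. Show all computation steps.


Step 1: Compute |f_i|^1 for each value:
  |1.53|^1 = 1.53
  |-6.07|^1 = 6.07
  |1.45|^1 = 1.45
  |6.67|^1 = 6.67
  |2.14|^1 = 2.14
  |-4.44|^1 = 4.44
Step 2: Multiply by measures and sum:
  1.53 * 2.77 = 4.2381
  6.07 * 1.78 = 10.8046
  1.45 * 1.47 = 2.1315
  6.67 * 1.35 = 9.0045
  2.14 * 1.56 = 3.3384
  4.44 * 1.35 = 5.994
Sum = 4.2381 + 10.8046 + 2.1315 + 9.0045 + 3.3384 + 5.994 = 35.5111
Step 3: Take the p-th root:
||f||_1 = (35.5111)^(1/1) = 35.5111


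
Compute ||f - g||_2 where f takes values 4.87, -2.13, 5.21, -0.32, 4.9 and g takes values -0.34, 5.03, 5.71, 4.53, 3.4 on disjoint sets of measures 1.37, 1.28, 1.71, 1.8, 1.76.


Step 1: Compute differences f_i - g_i:
  4.87 - -0.34 = 5.21
  -2.13 - 5.03 = -7.16
  5.21 - 5.71 = -0.5
  -0.32 - 4.53 = -4.85
  4.9 - 3.4 = 1.5
Step 2: Compute |diff|^2 * measure for each set:
  |5.21|^2 * 1.37 = 27.1441 * 1.37 = 37.187417
  |-7.16|^2 * 1.28 = 51.2656 * 1.28 = 65.619968
  |-0.5|^2 * 1.71 = 0.25 * 1.71 = 0.4275
  |-4.85|^2 * 1.8 = 23.5225 * 1.8 = 42.3405
  |1.5|^2 * 1.76 = 2.25 * 1.76 = 3.96
Step 3: Sum = 149.535385
Step 4: ||f-g||_2 = (149.535385)^(1/2) = 12.228466


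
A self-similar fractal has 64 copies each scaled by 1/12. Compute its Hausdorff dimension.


For a self-similar set with N copies scaled by 1/r:
dim_H = log(N)/log(r) = log(64)/log(12)
= 4.158883/2.484907
= 1.673658


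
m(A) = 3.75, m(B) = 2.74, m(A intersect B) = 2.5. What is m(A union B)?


By inclusion-exclusion: m(A u B) = m(A) + m(B) - m(A n B)
= 3.75 + 2.74 - 2.5
= 3.99


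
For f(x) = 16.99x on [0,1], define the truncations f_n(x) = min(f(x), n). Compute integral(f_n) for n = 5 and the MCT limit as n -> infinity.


f(x) = 16.99x on [0,1]; f_n(x) = min(16.99x, n). At n = 5:
Step 1: f(x) reaches 5 at x = 5/16.99 = 0.294291
Step 2: integral(f_5) = integral(16.99x, 0, 0.294291) + integral(5, 0.294291, 1)
       = 16.99*0.294291^2/2 + 5*(1 - 0.294291)
       = 0.735727 + 3.528546
       = 4.264273
Step 3: As n -> infinity, f_n increases to f, so by MCT integral(f_n) -> integral(f) = 16.99/2 = 8.495.
Convergence: integral(f_5) = 4.264273 -> 8.495 as n -> infinity


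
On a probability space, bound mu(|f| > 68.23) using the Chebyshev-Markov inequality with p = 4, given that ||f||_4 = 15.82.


Chebyshev/Markov inequality: mu(|f| > eps) <= (||f||_p / eps)^p
Step 1: ||f||_4 / eps = 15.82 / 68.23 = 0.231863
Step 2: Raise to power p = 4:
  (0.231863)^4 = 0.00289
Step 3: Therefore mu(|f| > 68.23) <= 0.00289


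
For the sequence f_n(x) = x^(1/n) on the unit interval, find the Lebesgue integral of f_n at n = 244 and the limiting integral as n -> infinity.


At n = 244: f_244(x) = x^(1/244).
Step 1: integral(x^(1/244), 0, 1) = [x^(1/244+1) / (1/244+1)] from 0 to 1
     = 1 / (1/244 + 1) = 1 / ((244+1)/244) = 244/(244+1)
     = 244/245 = 0.995918
Step 2: As n -> infinity, f_n(x) = x^(1/n) -> 1 for x in (0,1], and f_n is increasing in n.
By MCT, lim_n integral(f_n) = integral(lim_n f_n) = integral(1, 0, 1) = 1.
Step 3: Verify convergence: 244/245 = 0.995918 -> 1


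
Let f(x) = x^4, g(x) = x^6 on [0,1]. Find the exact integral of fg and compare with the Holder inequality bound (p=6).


Step 1: Exact integral of f*g = integral(x^10, 0, 1) = 1/11
     = 0.090909
Step 2: Holder bound with p=6, q=1.2:
  ||f||_p = (integral x^24 dx)^(1/6) = (1/25)^(1/6) = 0.584804
  ||g||_q = (integral x^7.2 dx)^(1/1.2) = (1/8.2)^(1/1.2) = 0.173176
Step 3: Holder bound = ||f||_p * ||g||_q = 0.584804 * 0.173176 = 0.101274
Verification: 0.090909 <= 0.101274 (Holder holds)


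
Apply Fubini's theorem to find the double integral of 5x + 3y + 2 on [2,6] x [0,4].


By Fubini, integrate in x first, then y.
Step 1: Fix y, integrate over x in [2,6]:
  integral(5x + 3y + 2, x=2..6)
  = 5*(6^2 - 2^2)/2 + (3y + 2)*(6 - 2)
  = 80 + (3y + 2)*4
  = 80 + 12y + 8
  = 88 + 12y
Step 2: Integrate over y in [0,4]:
  integral(88 + 12y, y=0..4)
  = 88*4 + 12*(4^2 - 0^2)/2
  = 352 + 96
  = 448


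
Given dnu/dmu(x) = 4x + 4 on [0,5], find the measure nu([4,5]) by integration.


nu(A) = integral_A (dnu/dmu) dmu = integral_4^5 (4x + 4) dx
Step 1: Antiderivative F(x) = (4/2)x^2 + 4x
Step 2: F(5) = (4/2)*5^2 + 4*5 = 50 + 20 = 70
Step 3: F(4) = (4/2)*4^2 + 4*4 = 32 + 16 = 48
Step 4: nu([4,5]) = F(5) - F(4) = 70 - 48 = 22


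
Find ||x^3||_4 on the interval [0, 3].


Step 1: ||f||_4 = (integral_0^3 |x^3|^4 dx)^(1/4)
     = (integral_0^3 x^12 dx)^(1/4)
Step 2: integral_0^3 x^12 dx = [x^13/(13)] from 0 to 3 = 3^13/13
     = 1594323/13 = 122640.230769
Step 3: ||f||_4 = (122640.230769)^(1/4) = 18.713639


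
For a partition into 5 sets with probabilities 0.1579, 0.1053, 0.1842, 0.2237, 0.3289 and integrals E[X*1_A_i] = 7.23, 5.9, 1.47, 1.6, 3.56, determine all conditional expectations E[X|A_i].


For each cell A_i: E[X|A_i] = E[X*1_A_i] / P(A_i)
Step 1: E[X|A_1] = 7.23 / 0.1579 = 45.788474
Step 2: E[X|A_2] = 5.9 / 0.1053 = 56.030389
Step 3: E[X|A_3] = 1.47 / 0.1842 = 7.980456
Step 4: E[X|A_4] = 1.6 / 0.2237 = 7.152436
Step 5: E[X|A_5] = 3.56 / 0.3289 = 10.823959
Verification: E[X] = sum E[X*1_A_i] = 7.23 + 5.9 + 1.47 + 1.6 + 3.56 = 19.76


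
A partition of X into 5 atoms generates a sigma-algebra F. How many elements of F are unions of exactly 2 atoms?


Each element of F is a union of some subset of the 5 atoms.
Elements that are unions of exactly 2 atoms correspond to 2-element subsets of the 5 atoms.
Count = C(5, 2) = 5! / (2! * 3!) = 10.


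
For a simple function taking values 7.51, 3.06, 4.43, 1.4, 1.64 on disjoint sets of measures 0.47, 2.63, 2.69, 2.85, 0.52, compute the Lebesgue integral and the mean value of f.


Step 1: Integral = sum(value_i * measure_i)
= 7.51*0.47 + 3.06*2.63 + 4.43*2.69 + 1.4*2.85 + 1.64*0.52
= 3.5297 + 8.0478 + 11.9167 + 3.99 + 0.8528
= 28.337
Step 2: Total measure of domain = 0.47 + 2.63 + 2.69 + 2.85 + 0.52 = 9.16
Step 3: Average value = 28.337 / 9.16 = 3.093559


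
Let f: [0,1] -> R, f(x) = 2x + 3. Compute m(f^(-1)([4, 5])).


f^(-1)([4, 5]) = {x : 4 <= 2x + 3 <= 5}
Solving: (4 - 3)/2 <= x <= (5 - 3)/2
= [0.5, 1]
Intersecting with [0,1]: [0.5, 1]
Measure = 1 - 0.5 = 0.5


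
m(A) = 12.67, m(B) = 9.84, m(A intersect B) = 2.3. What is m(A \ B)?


m(A \ B) = m(A) - m(A n B)
= 12.67 - 2.3
= 10.37


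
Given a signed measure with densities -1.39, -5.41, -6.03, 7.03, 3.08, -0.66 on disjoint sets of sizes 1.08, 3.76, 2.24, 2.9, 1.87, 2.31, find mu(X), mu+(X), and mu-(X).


Step 1: Compute signed measure on each set:
  Set 1: -1.39 * 1.08 = -1.5012
  Set 2: -5.41 * 3.76 = -20.3416
  Set 3: -6.03 * 2.24 = -13.5072
  Set 4: 7.03 * 2.9 = 20.387
  Set 5: 3.08 * 1.87 = 5.7596
  Set 6: -0.66 * 2.31 = -1.5246
Step 2: Total signed measure = (-1.5012) + (-20.3416) + (-13.5072) + (20.387) + (5.7596) + (-1.5246)
     = -10.728
Step 3: Positive part mu+(X) = sum of positive contributions = 26.1466
Step 4: Negative part mu-(X) = |sum of negative contributions| = 36.8746


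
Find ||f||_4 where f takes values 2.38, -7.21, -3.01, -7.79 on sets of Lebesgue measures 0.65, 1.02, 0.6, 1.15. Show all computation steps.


Step 1: Compute |f_i|^4 for each value:
  |2.38|^4 = 32.085427
  |-7.21|^4 = 2702.346653
  |-3.01|^4 = 82.085412
  |-7.79|^4 = 3682.559993
Step 2: Multiply by measures and sum:
  32.085427 * 0.65 = 20.855528
  2702.346653 * 1.02 = 2756.393586
  82.085412 * 0.6 = 49.251247
  3682.559993 * 1.15 = 4234.943992
Sum = 20.855528 + 2756.393586 + 49.251247 + 4234.943992 = 7061.444353
Step 3: Take the p-th root:
||f||_4 = (7061.444353)^(1/4) = 9.166919


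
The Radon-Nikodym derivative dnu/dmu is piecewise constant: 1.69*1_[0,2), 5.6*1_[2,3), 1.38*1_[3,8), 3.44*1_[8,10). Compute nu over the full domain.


Integrate each piece of the Radon-Nikodym derivative:
Step 1: integral_0^2 1.69 dx = 1.69*(2-0) = 1.69*2 = 3.38
Step 2: integral_2^3 5.6 dx = 5.6*(3-2) = 5.6*1 = 5.6
Step 3: integral_3^8 1.38 dx = 1.38*(8-3) = 1.38*5 = 6.9
Step 4: integral_8^10 3.44 dx = 3.44*(10-8) = 3.44*2 = 6.88
Total: 3.38 + 5.6 + 6.9 + 6.88 = 22.76


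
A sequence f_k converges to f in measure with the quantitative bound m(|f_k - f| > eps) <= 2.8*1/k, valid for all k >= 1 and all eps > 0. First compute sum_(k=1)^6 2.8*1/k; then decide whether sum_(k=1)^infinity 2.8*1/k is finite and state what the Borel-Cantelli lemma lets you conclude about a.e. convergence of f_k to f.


Step 1: List the terms 2.8*1/k for k = 1 to 6:
  k=1: 2.8
  k=2: 1.4
  k=3: 0.933333
  k=4: 0.7
  k=5: 0.56
  k=6: 0.466667
Step 2: Partial sum = 2.8 + 1.4 + 0.933333 + 0.7 + 0.56 + 0.466667
     = 6.86
Step 3: The full series sum_(k>=1) 2.8*1/k diverges (harmonic series, p = 1; a nonzero constant multiple of a divergent series diverges).
Step 4: The (first) Borel-Cantelli lemma requires a summable sequence of measures, so it does not apply here;
        from this bound alone no conclusion about a.e. convergence can be drawn (convergence in measure still
        gives an a.e.-convergent subsequence, but not a.e. convergence of the whole sequence).
Conclusion: series diverges; Borel-Cantelli is inconclusive about a.e. convergence of f_k.


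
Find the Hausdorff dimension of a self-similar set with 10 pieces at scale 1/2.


For a self-similar set with N copies scaled by 1/r:
dim_H = log(N)/log(r) = log(10)/log(2)
= 2.302585/0.693147
= 3.321928


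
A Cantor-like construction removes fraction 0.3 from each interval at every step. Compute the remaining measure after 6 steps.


Step 1: At each step, fraction remaining = 1 - 0.3 = 0.7
Step 2: After 6 steps, measure = (0.7)^6
Step 3: Computing the power step by step:
  After step 1: 0.7
  After step 2: 0.49
  After step 3: 0.343
  After step 4: 0.2401
  After step 5: 0.16807
  ...
Result = 0.117649


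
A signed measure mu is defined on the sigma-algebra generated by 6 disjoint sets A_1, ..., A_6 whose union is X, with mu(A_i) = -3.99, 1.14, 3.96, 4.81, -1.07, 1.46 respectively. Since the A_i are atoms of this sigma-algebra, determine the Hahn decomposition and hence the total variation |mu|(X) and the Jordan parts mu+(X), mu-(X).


Step 1: Every measurable set is a union of atoms (the cells / points), so a Hahn decomposition is
  obtained by grouping atoms by sign: P = union of atoms with mu > 0, N = union of the remaining atoms.
  Atoms in P (indices): 2, 3, 4, 6;  atoms in N (indices): 1, 5
  Positive values: 1.14, 3.96, 4.81, 1.46
  Negative values: -3.99, -1.07
Step 2: mu+(X) = mu(P) = sum of positive atom values = 11.37
Step 3: mu-(X) = -mu(N) = sum of |negative atom values| = 5.06
Step 4: |mu|(X) = mu+(X) + mu-(X) = 11.37 + 5.06 = 16.43


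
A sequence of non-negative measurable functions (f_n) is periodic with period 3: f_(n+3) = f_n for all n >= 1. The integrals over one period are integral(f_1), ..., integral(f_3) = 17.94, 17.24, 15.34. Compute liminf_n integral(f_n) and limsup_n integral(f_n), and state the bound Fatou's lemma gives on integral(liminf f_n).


The sequence (integral(f_n)) is periodic with period 3, repeating the values 17.94, 17.24, 15.34 indefinitely.
Step 1: For a periodic sequence, every tail (a_m, a_(m+1), ...) contains all 3 period values infinitely often.
Step 2: Hence inf of every tail = min of the period values = min(17.94, 17.24, 15.34) = 15.34.
        liminf_n integral(f_n) = sup over m of (inf of tail from m) = 15.34.
Step 3: Similarly sup of every tail = max of the period values = 17.94.
        limsup_n integral(f_n) = 17.94.
Step 4: Fatou's lemma: integral(liminf_n f_n) <= liminf_n integral(f_n) = 15.34.
        So the integral of the pointwise liminf is at most 15.34.


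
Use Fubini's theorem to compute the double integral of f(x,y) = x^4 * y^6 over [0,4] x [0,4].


By Fubini's theorem, the double integral factors as a product of single integrals:
Step 1: integral_0^4 x^4 dx = [x^5/5] from 0 to 4
     = 4^5/5 = 204.8
Step 2: integral_0^4 y^6 dy = [y^7/7] from 0 to 4
     = 4^7/7 = 2340.571429
Step 3: Double integral = 204.8 * 2340.571429 = 479349.028571


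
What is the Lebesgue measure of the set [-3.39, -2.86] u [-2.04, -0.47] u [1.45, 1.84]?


For pairwise disjoint intervals, m(union) = sum of lengths.
= (-2.86 - -3.39) + (-0.47 - -2.04) + (1.84 - 1.45)
= 0.53 + 1.57 + 0.39
= 2.49


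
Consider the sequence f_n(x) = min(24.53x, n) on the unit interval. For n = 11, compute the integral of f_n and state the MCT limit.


f(x) = 24.53x on [0,1]; f_n(x) = min(24.53x, n). At n = 11:
Step 1: f(x) reaches 11 at x = 11/24.53 = 0.44843
Step 2: integral(f_11) = integral(24.53x, 0, 0.44843) + integral(11, 0.44843, 1)
       = 24.53*0.44843^2/2 + 11*(1 - 0.44843)
       = 2.466368 + 6.067265
       = 8.533632
Step 3: As n -> infinity, f_n increases to f, so by MCT integral(f_n) -> integral(f) = 24.53/2 = 12.265.
Convergence: integral(f_11) = 8.533632 -> 12.265 as n -> infinity


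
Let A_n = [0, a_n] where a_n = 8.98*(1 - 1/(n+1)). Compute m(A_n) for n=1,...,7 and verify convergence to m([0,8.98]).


By continuity of measure from below: if A_n increases to A, then m(A_n) -> m(A).
Here A = [0, 8.98], so m(A) = 8.98
Step 1: a_1 = 8.98*(1 - 1/2) = 4.49, m(A_1) = 4.49
Step 2: a_2 = 8.98*(1 - 1/3) = 5.9867, m(A_2) = 5.9867
Step 3: a_3 = 8.98*(1 - 1/4) = 6.735, m(A_3) = 6.735
Step 4: a_4 = 8.98*(1 - 1/5) = 7.184, m(A_4) = 7.184
Step 5: a_5 = 8.98*(1 - 1/6) = 7.4833, m(A_5) = 7.4833
Step 6: a_6 = 8.98*(1 - 1/7) = 7.6971, m(A_6) = 7.6971
Step 7: a_7 = 8.98*(1 - 1/8) = 7.8575, m(A_7) = 7.8575
Limit: m(A_n) -> m([0,8.98]) = 8.98


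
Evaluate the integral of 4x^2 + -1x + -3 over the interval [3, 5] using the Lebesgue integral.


The Lebesgue integral of a Riemann-integrable function agrees with the Riemann integral.
Antiderivative F(x) = (4/3)x^3 + (-1/2)x^2 + -3x
F(5) = (4/3)*5^3 + (-1/2)*5^2 + -3*5
     = (4/3)*125 + (-1/2)*25 + -3*5
     = 166.666667 + -12.5 + -15
     = 139.166667
F(3) = 22.5
Integral = F(5) - F(3) = 139.166667 - 22.5 = 116.666667


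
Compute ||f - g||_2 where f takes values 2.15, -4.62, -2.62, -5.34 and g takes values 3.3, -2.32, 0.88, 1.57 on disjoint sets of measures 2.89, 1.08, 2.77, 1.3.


Step 1: Compute differences f_i - g_i:
  2.15 - 3.3 = -1.15
  -4.62 - -2.32 = -2.3
  -2.62 - 0.88 = -3.5
  -5.34 - 1.57 = -6.91
Step 2: Compute |diff|^2 * measure for each set:
  |-1.15|^2 * 2.89 = 1.3225 * 2.89 = 3.822025
  |-2.3|^2 * 1.08 = 5.29 * 1.08 = 5.7132
  |-3.5|^2 * 2.77 = 12.25 * 2.77 = 33.9325
  |-6.91|^2 * 1.3 = 47.7481 * 1.3 = 62.07253
Step 3: Sum = 105.540255
Step 4: ||f-g||_2 = (105.540255)^(1/2) = 10.273279


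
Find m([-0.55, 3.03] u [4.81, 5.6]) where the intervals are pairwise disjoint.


For pairwise disjoint intervals, m(union) = sum of lengths.
= (3.03 - -0.55) + (5.6 - 4.81)
= 3.58 + 0.79
= 4.37


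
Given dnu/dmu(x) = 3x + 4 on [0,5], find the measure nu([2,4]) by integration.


nu(A) = integral_A (dnu/dmu) dmu = integral_2^4 (3x + 4) dx
Step 1: Antiderivative F(x) = (3/2)x^2 + 4x
Step 2: F(4) = (3/2)*4^2 + 4*4 = 24 + 16 = 40
Step 3: F(2) = (3/2)*2^2 + 4*2 = 6 + 8 = 14
Step 4: nu([2,4]) = F(4) - F(2) = 40 - 14 = 26


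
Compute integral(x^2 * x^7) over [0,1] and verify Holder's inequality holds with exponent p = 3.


Step 1: Exact integral of f*g = integral(x^9, 0, 1) = 1/10
     = 0.1
Step 2: Holder bound with p=3, q=1.5:
  ||f||_p = (integral x^6 dx)^(1/3) = (1/7)^(1/3) = 0.522758
  ||g||_q = (integral x^10.5 dx)^(1/1.5) = (1/11.5)^(1/1.5) = 0.196276
Step 3: Holder bound = ||f||_p * ||g||_q = 0.522758 * 0.196276 = 0.102605
Verification: 0.1 <= 0.102605 (Holder holds)


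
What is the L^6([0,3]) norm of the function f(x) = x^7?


Step 1: ||f||_6 = (integral_0^3 |x^7|^6 dx)^(1/6)
     = (integral_0^3 x^42 dx)^(1/6)
Step 2: integral_0^3 x^42 dx = [x^43/(43)] from 0 to 3 = 3^43/43
     = 328256967394537077627/43 = 7.633883e+18
Step 3: ||f||_6 = (7.633883e+18)^(1/6) = 1403.2151


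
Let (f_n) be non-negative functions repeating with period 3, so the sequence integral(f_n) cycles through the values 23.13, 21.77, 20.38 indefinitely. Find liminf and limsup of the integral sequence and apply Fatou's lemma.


The sequence (integral(f_n)) is periodic with period 3, repeating the values 23.13, 21.77, 20.38 indefinitely.
Step 1: For a periodic sequence, every tail (a_m, a_(m+1), ...) contains all 3 period values infinitely often.
Step 2: Hence inf of every tail = min of the period values = min(23.13, 21.77, 20.38) = 20.38.
        liminf_n integral(f_n) = sup over m of (inf of tail from m) = 20.38.
Step 3: Similarly sup of every tail = max of the period values = 23.13.
        limsup_n integral(f_n) = 23.13.
Step 4: Fatou's lemma: integral(liminf_n f_n) <= liminf_n integral(f_n) = 20.38.
        So the integral of the pointwise liminf is at most 20.38.


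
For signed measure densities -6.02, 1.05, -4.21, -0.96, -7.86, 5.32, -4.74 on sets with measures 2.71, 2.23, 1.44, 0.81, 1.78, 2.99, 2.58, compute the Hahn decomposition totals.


Step 1: Compute signed measure on each set:
  Set 1: -6.02 * 2.71 = -16.3142
  Set 2: 1.05 * 2.23 = 2.3415
  Set 3: -4.21 * 1.44 = -6.0624
  Set 4: -0.96 * 0.81 = -0.7776
  Set 5: -7.86 * 1.78 = -13.9908
  Set 6: 5.32 * 2.99 = 15.9068
  Set 7: -4.74 * 2.58 = -12.2292
Step 2: Total signed measure = (-16.3142) + (2.3415) + (-6.0624) + (-0.7776) + (-13.9908) + (15.9068) + (-12.2292)
     = -31.1259
Step 3: Positive part mu+(X) = sum of positive contributions = 18.2483
Step 4: Negative part mu-(X) = |sum of negative contributions| = 49.3742


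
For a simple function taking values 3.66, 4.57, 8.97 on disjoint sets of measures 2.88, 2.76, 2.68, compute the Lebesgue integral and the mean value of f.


Step 1: Integral = sum(value_i * measure_i)
= 3.66*2.88 + 4.57*2.76 + 8.97*2.68
= 10.5408 + 12.6132 + 24.0396
= 47.1936
Step 2: Total measure of domain = 2.88 + 2.76 + 2.68 = 8.32
Step 3: Average value = 47.1936 / 8.32 = 5.672308


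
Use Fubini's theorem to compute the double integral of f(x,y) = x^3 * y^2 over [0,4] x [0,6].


By Fubini's theorem, the double integral factors as a product of single integrals:
Step 1: integral_0^4 x^3 dx = [x^4/4] from 0 to 4
     = 4^4/4 = 64
Step 2: integral_0^6 y^2 dy = [y^3/3] from 0 to 6
     = 6^3/3 = 72
Step 3: Double integral = 64 * 72 = 4608


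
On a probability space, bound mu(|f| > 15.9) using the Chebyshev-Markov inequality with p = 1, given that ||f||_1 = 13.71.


Chebyshev/Markov inequality: mu(|f| > eps) <= (||f||_p / eps)^p
Step 1: ||f||_1 / eps = 13.71 / 15.9 = 0.862264
Step 2: Raise to power p = 1:
  (0.862264)^1 = 0.862264
Step 3: Therefore mu(|f| > 15.9) <= 0.862264


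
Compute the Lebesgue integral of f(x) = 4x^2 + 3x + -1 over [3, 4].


The Lebesgue integral of a Riemann-integrable function agrees with the Riemann integral.
Antiderivative F(x) = (4/3)x^3 + (3/2)x^2 + -1x
F(4) = (4/3)*4^3 + (3/2)*4^2 + -1*4
     = (4/3)*64 + (3/2)*16 + -1*4
     = 85.333333 + 24 + -4
     = 105.333333
F(3) = 46.5
Integral = F(4) - F(3) = 105.333333 - 46.5 = 58.833333


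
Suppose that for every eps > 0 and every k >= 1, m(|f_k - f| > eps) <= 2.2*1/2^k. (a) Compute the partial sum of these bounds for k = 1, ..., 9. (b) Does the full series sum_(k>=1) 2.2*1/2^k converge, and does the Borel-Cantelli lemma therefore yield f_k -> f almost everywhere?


Step 1: List the terms 2.2*1/2^k for k = 1 to 9:
  k=1: 1.1
  k=2: 0.55
  k=3: 0.275
  k=4: 0.1375
  k=5: 0.06875
  k=6: 0.034375
  k=7: 0.017188
  k=8: 0.008594
  k=9: 0.004297
Step 2: Partial sum = 1.1 + 0.55 + 0.275 + 0.1375 + 0.06875 + 0.034375 + 0.017188 + 0.008594 + 0.004297
     = 2.195703
Step 3: The full series sum_(k>=1) 2.2*1/2^k converges (geometric series with ratio 1/2 < 1; a constant multiple of a convergent series converges).
Step 4: Fix eps > 0. Since sum_k m(|f_k - f| > eps) < infinity, the Borel-Cantelli lemma gives
        m(limsup_k {|f_k - f| > eps}) = 0, i.e. for a.e. x, |f_k(x) - f(x)| <= eps for all large k.
        Applying this with eps = 1/j for j = 1, 2, ... and intersecting the countably many full-measure sets,
        for a.e. x we get limsup_k |f_k(x) - f(x)| <= 1/j for every j, hence f_k -> f almost everywhere.
Conclusion: series converges; Borel-Cantelli yields f_k -> f a.e.


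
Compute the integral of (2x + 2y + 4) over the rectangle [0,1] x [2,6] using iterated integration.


By Fubini, integrate in x first, then y.
Step 1: Fix y, integrate over x in [0,1]:
  integral(2x + 2y + 4, x=0..1)
  = 2*(1^2 - 0^2)/2 + (2y + 4)*(1 - 0)
  = 1 + (2y + 4)*1
  = 1 + 2y + 4
  = 5 + 2y
Step 2: Integrate over y in [2,6]:
  integral(5 + 2y, y=2..6)
  = 5*4 + 2*(6^2 - 2^2)/2
  = 20 + 32
  = 52


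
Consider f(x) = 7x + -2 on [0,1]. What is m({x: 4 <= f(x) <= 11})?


f^(-1)([4, 11]) = {x : 4 <= 7x + -2 <= 11}
Solving: (4 - -2)/7 <= x <= (11 - -2)/7
= [0.857143, 1.857143]
Intersecting with [0,1]: [0.857143, 1]
Measure = 1 - 0.857143 = 0.142857


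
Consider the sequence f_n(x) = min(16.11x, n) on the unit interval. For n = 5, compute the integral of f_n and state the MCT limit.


f(x) = 16.11x on [0,1]; f_n(x) = min(16.11x, n). At n = 5:
Step 1: f(x) reaches 5 at x = 5/16.11 = 0.310366
Step 2: integral(f_5) = integral(16.11x, 0, 0.310366) + integral(5, 0.310366, 1)
       = 16.11*0.310366^2/2 + 5*(1 - 0.310366)
       = 0.775916 + 3.448169
       = 4.224084
Step 3: As n -> infinity, f_n increases to f, so by MCT integral(f_n) -> integral(f) = 16.11/2 = 8.055.
Convergence: integral(f_5) = 4.224084 -> 8.055 as n -> infinity


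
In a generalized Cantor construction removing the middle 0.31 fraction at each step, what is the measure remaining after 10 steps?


Step 1: At each step, fraction remaining = 1 - 0.31 = 0.69
Step 2: After 10 steps, measure = (0.69)^10
Result = 0.024462


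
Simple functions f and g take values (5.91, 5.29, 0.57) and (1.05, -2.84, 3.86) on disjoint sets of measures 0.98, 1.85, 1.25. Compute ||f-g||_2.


Step 1: Compute differences f_i - g_i:
  5.91 - 1.05 = 4.86
  5.29 - -2.84 = 8.13
  0.57 - 3.86 = -3.29
Step 2: Compute |diff|^2 * measure for each set:
  |4.86|^2 * 0.98 = 23.6196 * 0.98 = 23.147208
  |8.13|^2 * 1.85 = 66.0969 * 1.85 = 122.279265
  |-3.29|^2 * 1.25 = 10.8241 * 1.25 = 13.530125
Step 3: Sum = 158.956598
Step 4: ||f-g||_2 = (158.956598)^(1/2) = 12.607799


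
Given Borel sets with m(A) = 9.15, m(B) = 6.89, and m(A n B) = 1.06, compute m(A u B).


By inclusion-exclusion: m(A u B) = m(A) + m(B) - m(A n B)
= 9.15 + 6.89 - 1.06
= 14.98


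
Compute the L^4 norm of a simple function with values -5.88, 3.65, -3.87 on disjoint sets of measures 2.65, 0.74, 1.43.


Step 1: Compute |f_i|^4 for each value:
  |-5.88|^4 = 1195.389135
  |3.65|^4 = 177.489006
  |-3.87|^4 = 224.307534
Step 2: Multiply by measures and sum:
  1195.389135 * 2.65 = 3167.781209
  177.489006 * 0.74 = 131.341865
  224.307534 * 1.43 = 320.759773
Sum = 3167.781209 + 131.341865 + 320.759773 = 3619.882846
Step 3: Take the p-th root:
||f||_4 = (3619.882846)^(1/4) = 7.75664


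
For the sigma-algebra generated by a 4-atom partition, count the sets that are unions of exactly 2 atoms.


Each element of F is a union of some subset of the 4 atoms.
Elements that are unions of exactly 2 atoms correspond to 2-element subsets of the 4 atoms.
Count = C(4, 2) = 4! / (2! * 2!) = 6.


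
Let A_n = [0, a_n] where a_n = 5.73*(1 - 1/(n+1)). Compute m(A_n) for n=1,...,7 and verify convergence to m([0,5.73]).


By continuity of measure from below: if A_n increases to A, then m(A_n) -> m(A).
Here A = [0, 5.73], so m(A) = 5.73
Step 1: a_1 = 5.73*(1 - 1/2) = 2.865, m(A_1) = 2.865
Step 2: a_2 = 5.73*(1 - 1/3) = 3.82, m(A_2) = 3.82
Step 3: a_3 = 5.73*(1 - 1/4) = 4.2975, m(A_3) = 4.2975
Step 4: a_4 = 5.73*(1 - 1/5) = 4.584, m(A_4) = 4.584
Step 5: a_5 = 5.73*(1 - 1/6) = 4.775, m(A_5) = 4.775
Step 6: a_6 = 5.73*(1 - 1/7) = 4.9114, m(A_6) = 4.9114
Step 7: a_7 = 5.73*(1 - 1/8) = 5.0137, m(A_7) = 5.0137
Limit: m(A_n) -> m([0,5.73]) = 5.73


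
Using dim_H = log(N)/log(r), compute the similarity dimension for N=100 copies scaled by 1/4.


For a self-similar set with N copies scaled by 1/r:
dim_H = log(N)/log(r) = log(100)/log(4)
= 4.60517/1.386294
= 3.321928


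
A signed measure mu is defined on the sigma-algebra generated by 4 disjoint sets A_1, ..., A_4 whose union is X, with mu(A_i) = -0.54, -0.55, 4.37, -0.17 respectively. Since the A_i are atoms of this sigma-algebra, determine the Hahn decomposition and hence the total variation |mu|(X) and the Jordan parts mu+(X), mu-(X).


Step 1: Every measurable set is a union of atoms (the cells / points), so a Hahn decomposition is
  obtained by grouping atoms by sign: P = union of atoms with mu > 0, N = union of the remaining atoms.
  Atoms in P (indices): 3;  atoms in N (indices): 1, 2, 4
  Positive values: 4.37
  Negative values: -0.54, -0.55, -0.17
Step 2: mu+(X) = mu(P) = sum of positive atom values = 4.37
Step 3: mu-(X) = -mu(N) = sum of |negative atom values| = 1.26
Step 4: |mu|(X) = mu+(X) + mu-(X) = 4.37 + 1.26 = 5.63
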